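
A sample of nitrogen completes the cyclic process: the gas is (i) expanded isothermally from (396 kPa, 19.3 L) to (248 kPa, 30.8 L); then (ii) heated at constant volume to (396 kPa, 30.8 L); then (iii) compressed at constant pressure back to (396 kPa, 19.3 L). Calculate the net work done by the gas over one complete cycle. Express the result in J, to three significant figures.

Leg (i): W = PᵢVᵢ ln(V_f/Vᵢ) = (7643) ln(30.8/19.3) = 3572 J.
Leg (ii): W = 0.
Leg (iii): W = PΔV = (396)(19.3 − 30.8) = -4554 J.
W_net = 3572 − 4554 = -981.7 J.

W_net ≈ -982 J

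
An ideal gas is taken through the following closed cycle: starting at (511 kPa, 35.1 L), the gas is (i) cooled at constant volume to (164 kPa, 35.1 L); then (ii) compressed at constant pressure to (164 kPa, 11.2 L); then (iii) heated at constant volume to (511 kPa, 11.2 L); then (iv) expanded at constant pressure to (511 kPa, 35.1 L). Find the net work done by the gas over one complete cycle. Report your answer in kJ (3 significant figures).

Constant-volume legs do no work.
W(ii) = (164)(11.2 − 35.1) = -3920 J; W(iv) = (511)(35.1 − 11.2) = 12213 J.
W_net = -3920 + 12213 = 8293 J (the clockwise enclosed area).

W_net ≈ 8.29 kJ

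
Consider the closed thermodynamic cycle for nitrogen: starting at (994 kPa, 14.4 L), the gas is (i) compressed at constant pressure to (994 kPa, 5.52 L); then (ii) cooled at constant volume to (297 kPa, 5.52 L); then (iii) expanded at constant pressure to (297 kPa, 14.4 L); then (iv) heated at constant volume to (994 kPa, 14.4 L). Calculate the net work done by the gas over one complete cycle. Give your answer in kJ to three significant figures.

W_net ≈ -6.19 kJ

Constant-volume legs do no work.
W(i) = (994)(5.52 − 14.4) = -8827 J; W(iii) = (297)(14.4 − 5.52) = 2637 J.
W_net = -8827 + 2637 = -6189 J (the counter-clockwise enclosed area).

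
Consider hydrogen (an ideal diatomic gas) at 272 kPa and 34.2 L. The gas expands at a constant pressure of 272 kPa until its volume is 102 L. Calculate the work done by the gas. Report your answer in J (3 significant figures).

W ≈ 18400 J

Isobaric: W = P ΔV.
W = (272 kPa)(102 − 34.2 L) = (272)(67.8) = 18442 J.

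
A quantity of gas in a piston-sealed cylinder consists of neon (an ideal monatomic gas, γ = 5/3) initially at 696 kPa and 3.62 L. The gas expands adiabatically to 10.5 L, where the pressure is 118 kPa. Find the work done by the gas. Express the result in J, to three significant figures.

Adiabatic: W = (P₁V₁ − P₂V₂)/(γ − 1) with γ = 5/3.
P₁V₁ = 2520 J, P₂V₂ = 1239 J.
W = (2520 − 1239) / 0.6667 = 1921 J.

W ≈ 1920 J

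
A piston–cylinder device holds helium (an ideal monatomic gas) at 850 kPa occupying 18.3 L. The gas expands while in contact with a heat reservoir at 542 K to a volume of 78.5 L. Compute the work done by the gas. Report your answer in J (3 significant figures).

Isothermal: W = nRT ln(V₂/V₁) = P₁V₁ ln(V₂/V₁).
P₁V₁ = (850 kPa)(18.3 L) = 15555 J.
W = 15555 × ln(78.5/18.3) = 15555 × 1.456
W_by_gas = 22651 J.

W ≈ 22700 J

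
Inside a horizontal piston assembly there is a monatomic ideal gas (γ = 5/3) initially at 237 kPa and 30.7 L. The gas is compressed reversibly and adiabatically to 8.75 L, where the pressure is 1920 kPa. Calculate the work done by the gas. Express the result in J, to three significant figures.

W ≈ -14300 J

Adiabatic: W = (P₁V₁ − P₂V₂)/(γ − 1) with γ = 5/3.
P₁V₁ = 7276 J, P₂V₂ = 16800 J.
W = (7276 − 16800) / 0.6667 = -14286 J.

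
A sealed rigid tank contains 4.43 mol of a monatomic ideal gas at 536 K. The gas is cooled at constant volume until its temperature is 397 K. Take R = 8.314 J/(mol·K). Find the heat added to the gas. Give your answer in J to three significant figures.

Q ≈ -7680 J

Constant volume ⇒ W = 0, so Q = ΔU = nCᵥΔT with Cᵥ = 3R/2 = 12.47 J/(mol·K).
ΔU = (4.43)(12.47)(397 − 536) = -7679 J.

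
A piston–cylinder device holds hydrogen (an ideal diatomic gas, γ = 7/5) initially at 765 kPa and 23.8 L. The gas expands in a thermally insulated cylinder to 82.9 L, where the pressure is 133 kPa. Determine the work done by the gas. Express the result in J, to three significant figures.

W ≈ 18000 J

Adiabatic: W = (P₁V₁ − P₂V₂)/(γ − 1) with γ = 7/5.
P₁V₁ = 18207 J, P₂V₂ = 11026 J.
W = (18207 − 11026) / 0.4 = 17953 J.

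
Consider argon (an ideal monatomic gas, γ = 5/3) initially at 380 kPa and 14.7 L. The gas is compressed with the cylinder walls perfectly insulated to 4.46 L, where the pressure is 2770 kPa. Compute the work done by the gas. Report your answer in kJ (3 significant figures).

Adiabatic: W = (P₁V₁ − P₂V₂)/(γ − 1) with γ = 5/3.
P₁V₁ = 5586 J, P₂V₂ = 12354 J.
W = (5586 − 12354) / 0.6667 = -10152 J.

W ≈ -10.2 kJ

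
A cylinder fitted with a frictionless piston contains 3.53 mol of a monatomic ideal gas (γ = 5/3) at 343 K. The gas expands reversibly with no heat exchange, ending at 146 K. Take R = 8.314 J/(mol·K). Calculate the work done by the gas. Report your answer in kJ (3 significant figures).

W ≈ 8.67 kJ

Adiabatic ⇒ Q = 0, so W_by = −ΔU = nCᵥ(T₁ − T₂).
Cᵥ = 3R/2 = 12.47 J/(mol·K).
W = (3.53)(12.47)(343 − 146) = 8672 J.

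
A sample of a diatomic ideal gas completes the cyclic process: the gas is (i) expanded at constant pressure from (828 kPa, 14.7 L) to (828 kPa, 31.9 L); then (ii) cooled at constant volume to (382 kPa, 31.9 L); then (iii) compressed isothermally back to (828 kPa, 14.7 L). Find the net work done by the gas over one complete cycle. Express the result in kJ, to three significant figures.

W_net ≈ 4.80 kJ

Leg (i): W = PΔV = (828)(31.9 − 14.7) = 14242 J.
Leg (ii): W = 0.
Leg (iii): W = PᵢVᵢ ln(V_f/Vᵢ) = (12186) ln(14.7/31.9) = -9441 J.
W_net = 14242 − 9441 = 4801 J.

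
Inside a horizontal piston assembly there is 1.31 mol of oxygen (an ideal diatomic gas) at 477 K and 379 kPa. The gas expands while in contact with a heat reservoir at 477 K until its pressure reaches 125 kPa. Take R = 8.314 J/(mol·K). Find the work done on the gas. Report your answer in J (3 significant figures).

Isothermal process: W = nRT ln(V₂/V₁) = nRT ln(P₁/P₂).
W = (1.31)(8.314)(477) × ln(379/125)
  = 5195 × ln(3.032) = 5195 × 1.109
W_by_gas = 5763 J; work on gas = −W_by = -5763 J.

W ≈ -5760 J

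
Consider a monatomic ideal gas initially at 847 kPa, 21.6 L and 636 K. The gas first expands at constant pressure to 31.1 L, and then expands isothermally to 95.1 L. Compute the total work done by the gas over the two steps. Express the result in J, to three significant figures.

W_total ≈ 37500 J

Step 1 (isobaric): W = PΔV = (847 kPa)(31.1 − 21.6 L) = 8046 J.
After step 1: P = 847 kPa, V = 31.1 L, T = 915.7 K.
Step 2 (isothermal): W = P₁V₁ ln(V₂/V₁) = (26342) ln(95.1/31.1) = 29443 J.
W_total = 8046 + 29443 = 37489 J.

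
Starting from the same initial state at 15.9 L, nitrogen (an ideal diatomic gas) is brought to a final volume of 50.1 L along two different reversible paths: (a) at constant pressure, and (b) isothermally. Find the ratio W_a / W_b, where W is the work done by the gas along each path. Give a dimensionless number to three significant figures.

Path (a) isobaric: W = P₁(V₂ − V₁) → W_a/(P₁V₁) = 2.151.
Path (b) isothermal: W = P₁V₁ ln(V₂/V₁) → W_b/(P₁V₁) = 1.148.
W_a / W_b = 2.151 / 1.148 = 1.874.

W_a / W_b ≈ 1.87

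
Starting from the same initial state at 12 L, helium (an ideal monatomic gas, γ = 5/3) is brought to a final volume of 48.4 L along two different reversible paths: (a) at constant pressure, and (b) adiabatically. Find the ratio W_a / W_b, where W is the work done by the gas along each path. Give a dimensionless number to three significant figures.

Path (a) isobaric: W = P₁(V₂ − V₁) → W_a/(P₁V₁) = 3.033.
Path (b) adiabatic: W = P₁V₁(1 − (V₁/V₂)^(γ−1))/(γ−1) → W_b/(P₁V₁) = 0.908.
W_a / W_b = 3.033 / 0.908 = 3.341.

W_a / W_b ≈ 3.34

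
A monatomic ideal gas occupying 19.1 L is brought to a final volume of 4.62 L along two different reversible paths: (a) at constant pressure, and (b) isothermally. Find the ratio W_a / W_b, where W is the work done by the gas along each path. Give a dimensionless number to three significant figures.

W_a / W_b ≈ 0.534

Path (a) isobaric: W = P₁(V₂ − V₁) → W_a/(P₁V₁) = -0.7581.
Path (b) isothermal: W = P₁V₁ ln(V₂/V₁) → W_b/(P₁V₁) = -1.419.
W_a / W_b = -0.7581 / -1.419 = 0.5341.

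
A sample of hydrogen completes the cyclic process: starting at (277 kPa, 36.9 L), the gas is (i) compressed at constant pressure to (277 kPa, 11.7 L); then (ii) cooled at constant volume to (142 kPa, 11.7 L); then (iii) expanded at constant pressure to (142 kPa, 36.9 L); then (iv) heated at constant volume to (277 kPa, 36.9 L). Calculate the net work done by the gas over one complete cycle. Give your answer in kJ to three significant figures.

W_net ≈ -3.40 kJ

Constant-volume legs do no work.
W(i) = (277)(11.7 − 36.9) = -6980 J; W(iii) = (142)(36.9 − 11.7) = 3578 J.
W_net = -6980 + 3578 = -3402 J (the counter-clockwise enclosed area).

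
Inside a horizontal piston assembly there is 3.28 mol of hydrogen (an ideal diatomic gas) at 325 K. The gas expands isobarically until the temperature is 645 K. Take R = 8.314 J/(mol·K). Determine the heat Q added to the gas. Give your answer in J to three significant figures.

Q ≈ 30500 J

Isobaric: W = nRΔT = (3.28)(8.314)(320) = 8726 J.
ΔU = nCᵥΔT with Cᵥ = 5R/2: ΔU = (3.28)(20.79)(320) = 21816 J.
Q = ΔU + W = 21816 + 8726 = 30542 J.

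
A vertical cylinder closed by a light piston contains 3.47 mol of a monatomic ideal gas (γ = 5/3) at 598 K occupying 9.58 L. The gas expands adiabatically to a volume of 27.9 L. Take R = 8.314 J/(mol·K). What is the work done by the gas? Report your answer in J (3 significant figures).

W ≈ 13200 J

Adiabatic: TV^(γ−1) = const with γ = 5/3.
T₂ = T₁ (V₁/V₂)^(γ−1) = 598 × (9.58/27.9)^0.667 = 598 × 0.4904 = 293.2 K.
W_by = nCᵥ(T₁ − T₂) = (3.47)(12.47)(598 − 293.2) = 13189 J.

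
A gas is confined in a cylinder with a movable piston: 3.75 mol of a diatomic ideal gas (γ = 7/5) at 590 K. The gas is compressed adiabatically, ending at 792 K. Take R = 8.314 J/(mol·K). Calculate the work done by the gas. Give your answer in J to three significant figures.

W ≈ -15700 J

Adiabatic ⇒ Q = 0, so W_by = −ΔU = nCᵥ(T₁ − T₂).
Cᵥ = 5R/2 = 20.79 J/(mol·K).
W = (3.75)(20.79)(590 − 792) = -15745 J.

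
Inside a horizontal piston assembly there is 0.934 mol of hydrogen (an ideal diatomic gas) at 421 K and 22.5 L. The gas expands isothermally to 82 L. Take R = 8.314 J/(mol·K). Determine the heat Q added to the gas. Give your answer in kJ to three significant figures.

Isothermal ⇒ ΔU = 0, so Q = W = nRT ln(V₂/V₁).
Q = (0.934)(8.314)(421) ln(82/22.5) = 3269 × 1.293 = 4228 J.

Q ≈ 4.23 kJ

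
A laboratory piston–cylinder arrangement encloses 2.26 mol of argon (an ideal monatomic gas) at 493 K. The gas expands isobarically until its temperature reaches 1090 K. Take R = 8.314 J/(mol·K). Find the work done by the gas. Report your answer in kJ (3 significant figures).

W ≈ 11.2 kJ

Isobaric: W = P ΔV = nR ΔT.
W = (2.26)(8.314)(1090 − 493) = 11217 J.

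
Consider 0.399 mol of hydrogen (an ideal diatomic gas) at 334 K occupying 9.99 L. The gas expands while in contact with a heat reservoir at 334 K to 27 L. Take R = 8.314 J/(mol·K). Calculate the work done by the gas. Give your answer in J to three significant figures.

W ≈ 1100 J

Isothermal: W = nRT ln(V₂/V₁).
W = (0.399)(8.314)(334) × ln(27/9.99)
  = 1108 × 0.9943
W_by_gas = 1102 J.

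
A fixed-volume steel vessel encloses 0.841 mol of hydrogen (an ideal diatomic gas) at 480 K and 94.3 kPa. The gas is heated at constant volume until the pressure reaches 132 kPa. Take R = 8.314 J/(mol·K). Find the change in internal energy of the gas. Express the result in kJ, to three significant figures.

Constant volume ⇒ W = 0, so Q = ΔU = nCᵥΔT with Cᵥ = 5R/2 = 20.79 J/(mol·K).
At constant V, T₂/T₁ = P₂/P₁ ⇒ ΔT = T₁(P₂/P₁ − 1) = 480·(132/94.3 − 1) = 191.9 K.
ΔU = (0.841)(20.79)(191.9) = 3354 J.

ΔU ≈ 3.35 kJ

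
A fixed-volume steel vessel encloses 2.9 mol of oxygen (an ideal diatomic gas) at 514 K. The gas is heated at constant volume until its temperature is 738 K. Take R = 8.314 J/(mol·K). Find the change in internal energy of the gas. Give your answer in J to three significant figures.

ΔU ≈ 13500 J

Constant volume ⇒ W = 0, so Q = ΔU = nCᵥΔT with Cᵥ = 5R/2 = 20.79 J/(mol·K).
ΔU = (2.9)(20.79)(738 − 514) = 13502 J.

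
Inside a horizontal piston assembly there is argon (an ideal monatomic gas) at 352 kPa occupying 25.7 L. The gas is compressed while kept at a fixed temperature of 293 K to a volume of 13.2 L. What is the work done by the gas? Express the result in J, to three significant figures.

Isothermal: W = nRT ln(V₂/V₁) = P₁V₁ ln(V₂/V₁).
P₁V₁ = (352 kPa)(25.7 L) = 9046 J.
W = 9046 × ln(13.2/25.7) = 9046 × -0.6663
W_by_gas = -6027 J.

W ≈ -6030 J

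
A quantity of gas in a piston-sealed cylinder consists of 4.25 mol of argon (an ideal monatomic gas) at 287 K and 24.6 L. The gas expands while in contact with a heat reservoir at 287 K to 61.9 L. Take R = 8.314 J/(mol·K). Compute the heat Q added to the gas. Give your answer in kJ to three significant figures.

Isothermal ⇒ ΔU = 0, so Q = W = nRT ln(V₂/V₁).
Q = (4.25)(8.314)(287) ln(61.9/24.6) = 10141 × 0.9228 = 9358 J.

Q ≈ 9.36 kJ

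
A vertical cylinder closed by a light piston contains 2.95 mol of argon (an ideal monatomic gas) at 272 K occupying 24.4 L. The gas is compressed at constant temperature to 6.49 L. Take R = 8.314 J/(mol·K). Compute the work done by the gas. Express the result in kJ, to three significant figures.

W ≈ -8.83 kJ

Isothermal: W = nRT ln(V₂/V₁).
W = (2.95)(8.314)(272) × ln(6.49/24.4)
  = 6671 × -1.324
W_by_gas = -8835 J.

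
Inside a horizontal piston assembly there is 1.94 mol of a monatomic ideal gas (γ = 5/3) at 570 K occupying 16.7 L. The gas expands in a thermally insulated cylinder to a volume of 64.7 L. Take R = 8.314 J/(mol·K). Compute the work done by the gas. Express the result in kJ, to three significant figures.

W ≈ 8.20 kJ

Adiabatic: TV^(γ−1) = const with γ = 5/3.
T₂ = T₁ (V₁/V₂)^(γ−1) = 570 × (16.7/64.7)^0.667 = 570 × 0.4054 = 231.1 K.
W_by = nCᵥ(T₁ − T₂) = (1.94)(12.47)(570 − 231.1) = 8200 J.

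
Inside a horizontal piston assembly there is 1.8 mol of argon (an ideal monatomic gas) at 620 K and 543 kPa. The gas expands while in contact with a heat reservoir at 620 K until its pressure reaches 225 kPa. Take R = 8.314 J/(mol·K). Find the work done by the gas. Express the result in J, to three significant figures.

Isothermal process: W = nRT ln(V₂/V₁) = nRT ln(P₁/P₂).
W = (1.8)(8.314)(620) × ln(543/225)
  = 9278 × ln(2.413) = 9278 × 0.881
W_by_gas = 8174 J.

W ≈ 8170 J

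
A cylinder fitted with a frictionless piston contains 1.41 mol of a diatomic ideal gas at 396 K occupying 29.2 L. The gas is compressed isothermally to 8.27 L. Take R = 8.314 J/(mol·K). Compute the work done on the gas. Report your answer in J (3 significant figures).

W ≈ 5860 J

Isothermal: W = nRT ln(V₂/V₁).
W = (1.41)(8.314)(396) × ln(8.27/29.2)
  = 4642 × -1.262
W_by_gas = -5856 J; work on gas = −W_by = 5856 J.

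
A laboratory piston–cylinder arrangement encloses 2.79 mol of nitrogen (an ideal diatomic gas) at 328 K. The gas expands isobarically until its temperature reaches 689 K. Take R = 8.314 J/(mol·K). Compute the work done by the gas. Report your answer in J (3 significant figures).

Isobaric: W = P ΔV = nR ΔT.
W = (2.79)(8.314)(689 − 328) = 8374 J.

W ≈ 8370 J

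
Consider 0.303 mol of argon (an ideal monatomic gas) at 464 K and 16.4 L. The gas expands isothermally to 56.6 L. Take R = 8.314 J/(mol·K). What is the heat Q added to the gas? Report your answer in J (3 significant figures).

Isothermal ⇒ ΔU = 0, so Q = W = nRT ln(V₂/V₁).
Q = (0.303)(8.314)(464) ln(56.6/16.4) = 1169 × 1.239 = 1448 J.

Q ≈ 1450 J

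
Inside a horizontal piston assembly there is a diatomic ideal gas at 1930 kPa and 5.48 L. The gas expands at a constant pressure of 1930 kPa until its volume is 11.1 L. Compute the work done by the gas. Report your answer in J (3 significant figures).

W ≈ 10800 J

Isobaric: W = P ΔV.
W = (1930 kPa)(11.1 − 5.48 L) = (1930)(5.62) = 10847 J.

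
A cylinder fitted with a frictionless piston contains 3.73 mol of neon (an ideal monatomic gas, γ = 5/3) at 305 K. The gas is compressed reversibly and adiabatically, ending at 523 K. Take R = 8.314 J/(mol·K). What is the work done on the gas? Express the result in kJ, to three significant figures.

Adiabatic ⇒ Q = 0, so W_by = −ΔU = nCᵥ(T₁ − T₂).
Cᵥ = 3R/2 = 12.47 J/(mol·K).
W = (3.73)(12.47)(305 − 523) = -10141 J.
Work on gas = −W_by = 10141 J.

W ≈ 10.1 kJ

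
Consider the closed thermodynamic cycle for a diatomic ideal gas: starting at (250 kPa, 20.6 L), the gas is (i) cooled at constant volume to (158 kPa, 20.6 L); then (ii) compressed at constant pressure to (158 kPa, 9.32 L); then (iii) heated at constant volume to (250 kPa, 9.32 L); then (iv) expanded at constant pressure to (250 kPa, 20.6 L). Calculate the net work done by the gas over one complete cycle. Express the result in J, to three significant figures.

W_net ≈ 1040 J

Constant-volume legs do no work.
W(ii) = (158)(9.32 − 20.6) = -1782 J; W(iv) = (250)(20.6 − 9.32) = 2820 J.
W_net = -1782 + 2820 = 1038 J (the clockwise enclosed area).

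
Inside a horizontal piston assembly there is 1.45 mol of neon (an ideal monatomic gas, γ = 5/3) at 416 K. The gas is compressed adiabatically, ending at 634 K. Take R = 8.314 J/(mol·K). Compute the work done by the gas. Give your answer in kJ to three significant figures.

Adiabatic ⇒ Q = 0, so W_by = −ΔU = nCᵥ(T₁ − T₂).
Cᵥ = 3R/2 = 12.47 J/(mol·K).
W = (1.45)(12.47)(416 − 634) = -3942 J.

W ≈ -3.94 kJ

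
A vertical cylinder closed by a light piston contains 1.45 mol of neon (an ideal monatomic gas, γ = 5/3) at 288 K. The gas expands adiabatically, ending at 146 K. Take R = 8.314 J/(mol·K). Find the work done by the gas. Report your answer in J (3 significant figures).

W ≈ 2570 J

Adiabatic ⇒ Q = 0, so W_by = −ΔU = nCᵥ(T₁ − T₂).
Cᵥ = 3R/2 = 12.47 J/(mol·K).
W = (1.45)(12.47)(288 − 146) = 2568 J.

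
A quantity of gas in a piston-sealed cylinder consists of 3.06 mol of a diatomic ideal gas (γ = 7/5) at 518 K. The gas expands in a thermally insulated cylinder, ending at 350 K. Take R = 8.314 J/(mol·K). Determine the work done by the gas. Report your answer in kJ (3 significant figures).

Adiabatic ⇒ Q = 0, so W_by = −ΔU = nCᵥ(T₁ − T₂).
Cᵥ = 5R/2 = 20.79 J/(mol·K).
W = (3.06)(20.79)(518 − 350) = 10685 J.

W ≈ 10.7 kJ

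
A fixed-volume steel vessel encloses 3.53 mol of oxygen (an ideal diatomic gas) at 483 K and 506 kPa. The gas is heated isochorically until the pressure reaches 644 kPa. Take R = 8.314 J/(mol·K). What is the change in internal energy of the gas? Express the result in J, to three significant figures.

ΔU ≈ 9660 J

Constant volume ⇒ W = 0, so Q = ΔU = nCᵥΔT with Cᵥ = 5R/2 = 20.79 J/(mol·K).
At constant V, T₂/T₁ = P₂/P₁ ⇒ ΔT = T₁(P₂/P₁ − 1) = 483·(644/506 − 1) = 131.7 K.
ΔU = (3.53)(20.79)(131.7) = 9665 J.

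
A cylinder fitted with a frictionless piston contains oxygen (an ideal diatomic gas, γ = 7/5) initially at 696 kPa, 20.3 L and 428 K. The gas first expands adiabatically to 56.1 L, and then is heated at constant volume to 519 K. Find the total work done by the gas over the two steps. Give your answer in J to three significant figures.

W_total ≈ 11800 J

Step 1 (adiabatic): W = (P₁V₁ − P₂V₂)/(γ−1) = (14129 − 9408)/0.4 = 11801 J.
Step 2 (isochoric): W = 0 (constant volume).
W_total = 11801 + 0 = 11801 J.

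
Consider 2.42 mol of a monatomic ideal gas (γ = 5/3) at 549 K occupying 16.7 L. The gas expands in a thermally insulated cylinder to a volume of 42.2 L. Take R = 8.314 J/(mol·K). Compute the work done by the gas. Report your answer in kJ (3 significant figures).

W ≈ 7.64 kJ

Adiabatic: TV^(γ−1) = const with γ = 5/3.
T₂ = T₁ (V₁/V₂)^(γ−1) = 549 × (16.7/42.2)^0.667 = 549 × 0.539 = 295.9 K.
W_by = nCᵥ(T₁ − T₂) = (2.42)(12.47)(549 − 295.9) = 7638 J.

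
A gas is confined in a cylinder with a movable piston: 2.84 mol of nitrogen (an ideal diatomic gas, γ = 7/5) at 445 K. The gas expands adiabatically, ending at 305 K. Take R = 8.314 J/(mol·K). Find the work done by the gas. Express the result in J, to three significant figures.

W ≈ 8260 J

Adiabatic ⇒ Q = 0, so W_by = −ΔU = nCᵥ(T₁ − T₂).
Cᵥ = 5R/2 = 20.79 J/(mol·K).
W = (2.84)(20.79)(445 − 305) = 8264 J.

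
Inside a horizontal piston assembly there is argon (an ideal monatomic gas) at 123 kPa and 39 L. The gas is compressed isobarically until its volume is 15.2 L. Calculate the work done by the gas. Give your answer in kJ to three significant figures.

W ≈ -2.93 kJ

Isobaric: W = P ΔV.
W = (123 kPa)(15.2 − 39 L) = (123)(-23.8) = -2927 J.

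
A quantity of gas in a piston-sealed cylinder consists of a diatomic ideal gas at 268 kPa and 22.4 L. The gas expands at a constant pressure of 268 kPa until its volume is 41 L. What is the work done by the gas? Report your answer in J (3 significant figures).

W ≈ 4980 J

Isobaric: W = P ΔV.
W = (268 kPa)(41 − 22.4 L) = (268)(18.6) = 4985 J.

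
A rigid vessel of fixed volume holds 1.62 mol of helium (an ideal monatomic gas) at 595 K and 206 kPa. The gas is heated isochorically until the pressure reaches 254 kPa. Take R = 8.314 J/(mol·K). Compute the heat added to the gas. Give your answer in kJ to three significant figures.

Constant volume ⇒ W = 0, so Q = ΔU = nCᵥΔT with Cᵥ = 3R/2 = 12.47 J/(mol·K).
At constant V, T₂/T₁ = P₂/P₁ ⇒ ΔT = T₁(P₂/P₁ − 1) = 595·(254/206 − 1) = 138.6 K.
ΔU = (1.62)(12.47)(138.6) = 2801 J.

Q ≈ 2.80 kJ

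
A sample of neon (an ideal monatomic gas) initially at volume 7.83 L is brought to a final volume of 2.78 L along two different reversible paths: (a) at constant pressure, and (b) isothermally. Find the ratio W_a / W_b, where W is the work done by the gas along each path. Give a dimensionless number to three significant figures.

Path (a) isobaric: W = P₁(V₂ − V₁) → W_a/(P₁V₁) = -0.645.
Path (b) isothermal: W = P₁V₁ ln(V₂/V₁) → W_b/(P₁V₁) = -1.036.
W_a / W_b = -0.645 / -1.036 = 0.6228.

W_a / W_b ≈ 0.623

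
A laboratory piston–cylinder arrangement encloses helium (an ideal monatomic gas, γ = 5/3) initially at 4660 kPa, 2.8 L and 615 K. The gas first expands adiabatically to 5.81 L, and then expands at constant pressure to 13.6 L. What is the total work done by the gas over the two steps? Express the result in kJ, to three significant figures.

W_total ≈ 18.3 kJ

Step 1 (adiabatic): W = (P₁V₁ − P₂V₂)/(γ−1) = (13048 − 8020)/0.667 = 7541 J.
After step 1: P = 1380 kPa, V = 5.81 L, T = 378 K.
Step 2 (isobaric): W = PΔV = (1380 kPa)(13.6 − 5.81 L) = 10754 J.
W_total = 7541 + 10754 = 18295 J.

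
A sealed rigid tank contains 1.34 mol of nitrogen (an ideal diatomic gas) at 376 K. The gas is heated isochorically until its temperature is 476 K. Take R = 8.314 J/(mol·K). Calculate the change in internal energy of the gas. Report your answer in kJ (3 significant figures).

ΔU ≈ 2.79 kJ

Constant volume ⇒ W = 0, so Q = ΔU = nCᵥΔT with Cᵥ = 5R/2 = 20.79 J/(mol·K).
ΔU = (1.34)(20.79)(476 − 376) = 2785 J.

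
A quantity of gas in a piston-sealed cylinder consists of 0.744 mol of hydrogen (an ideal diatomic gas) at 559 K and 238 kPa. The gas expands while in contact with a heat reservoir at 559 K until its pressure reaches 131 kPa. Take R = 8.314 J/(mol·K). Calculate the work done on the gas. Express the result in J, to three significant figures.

Isothermal process: W = nRT ln(V₂/V₁) = nRT ln(P₁/P₂).
W = (0.744)(8.314)(559) × ln(238/131)
  = 3458 × ln(1.817) = 3458 × 0.5971
W_by_gas = 2065 J; work on gas = −W_by = -2065 J.

W ≈ -2060 J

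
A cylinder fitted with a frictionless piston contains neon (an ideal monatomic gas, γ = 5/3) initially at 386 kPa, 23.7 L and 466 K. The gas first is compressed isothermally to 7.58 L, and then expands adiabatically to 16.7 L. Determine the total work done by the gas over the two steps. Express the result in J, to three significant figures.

Step 1 (isothermal): W = P₁V₁ ln(V₂/V₁) = (9148) ln(7.58/23.7) = -10429 J.
After step 1: P = 1207 kPa, V = 7.58 L, T = 466 K.
Step 2 (adiabatic): W = (P₁V₁ − P₂V₂)/(γ−1) = (9148 − 5403)/0.667 = 5618 J.
W_total = -10429 + 5618 = -4811 J.

W_total ≈ -4810 J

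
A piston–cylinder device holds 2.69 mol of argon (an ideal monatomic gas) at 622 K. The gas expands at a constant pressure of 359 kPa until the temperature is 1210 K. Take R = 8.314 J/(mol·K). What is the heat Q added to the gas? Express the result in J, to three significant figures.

Isobaric: W = nRΔT = (2.69)(8.314)(588) = 13150 J.
ΔU = nCᵥΔT with Cᵥ = 3R/2: ΔU = (2.69)(12.47)(588) = 19726 J.
Q = ΔU + W = 19726 + 13150 = 32876 J.

Q ≈ 32900 J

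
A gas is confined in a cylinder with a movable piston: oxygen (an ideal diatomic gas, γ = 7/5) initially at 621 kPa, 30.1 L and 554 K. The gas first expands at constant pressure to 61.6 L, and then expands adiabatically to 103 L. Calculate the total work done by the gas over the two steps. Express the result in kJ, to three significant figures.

Step 1 (isobaric): W = PΔV = (621 kPa)(61.6 − 30.1 L) = 19562 J.
After step 1: P = 621 kPa, V = 61.6 L, T = 1134 K.
Step 2 (adiabatic): W = (P₁V₁ − P₂V₂)/(γ−1) = (38254 − 31144)/0.4 = 17775 J.
W_total = 19562 + 17775 = 37336 J.

W_total ≈ 37.3 kJ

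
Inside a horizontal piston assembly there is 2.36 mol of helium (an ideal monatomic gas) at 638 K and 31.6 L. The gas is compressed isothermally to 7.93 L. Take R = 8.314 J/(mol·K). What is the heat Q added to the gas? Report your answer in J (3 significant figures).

Q ≈ -17300 J

Isothermal ⇒ ΔU = 0, so Q = W = nRT ln(V₂/V₁).
Q = (2.36)(8.314)(638) ln(7.93/31.6) = 12518 × -1.383 = -17306 J.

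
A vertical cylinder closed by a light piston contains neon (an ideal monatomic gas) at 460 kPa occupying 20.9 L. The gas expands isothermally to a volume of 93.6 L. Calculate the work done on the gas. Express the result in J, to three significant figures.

Isothermal: W = nRT ln(V₂/V₁) = P₁V₁ ln(V₂/V₁).
P₁V₁ = (460 kPa)(20.9 L) = 9614 J.
W = 9614 × ln(93.6/20.9) = 9614 × 1.499
W_by_gas = 14414 J; work on gas = −W_by = -14414 J.

W ≈ -14400 J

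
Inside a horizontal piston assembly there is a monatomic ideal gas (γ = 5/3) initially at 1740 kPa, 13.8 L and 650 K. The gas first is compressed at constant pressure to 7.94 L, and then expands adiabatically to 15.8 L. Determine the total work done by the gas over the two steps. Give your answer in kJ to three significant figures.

Step 1 (isobaric): W = PΔV = (1740 kPa)(7.94 − 13.8 L) = -10196 J.
After step 1: P = 1740 kPa, V = 7.94 L, T = 374 K.
Step 2 (adiabatic): W = (P₁V₁ − P₂V₂)/(γ−1) = (13816 − 8733)/0.667 = 7624 J.
W_total = -10196 + 7624 = -2572 J.

W_total ≈ -2.57 kJ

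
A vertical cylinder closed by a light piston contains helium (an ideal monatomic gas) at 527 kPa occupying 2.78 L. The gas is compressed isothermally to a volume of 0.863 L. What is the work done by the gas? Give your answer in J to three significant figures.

Isothermal: W = nRT ln(V₂/V₁) = P₁V₁ ln(V₂/V₁).
P₁V₁ = (527 kPa)(2.78 L) = 1465 J.
W = 1465 × ln(0.863/2.78) = 1465 × -1.17
W_by_gas = -1714 J.

W ≈ -1710 J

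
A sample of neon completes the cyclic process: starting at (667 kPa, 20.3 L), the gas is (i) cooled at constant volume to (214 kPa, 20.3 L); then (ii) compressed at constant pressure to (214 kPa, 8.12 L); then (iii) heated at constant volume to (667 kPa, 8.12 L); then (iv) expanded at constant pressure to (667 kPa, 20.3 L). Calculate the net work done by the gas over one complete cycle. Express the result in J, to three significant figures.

Constant-volume legs do no work.
W(ii) = (214)(8.12 − 20.3) = -2607 J; W(iv) = (667)(20.3 − 8.12) = 8124 J.
W_net = -2607 + 8124 = 5518 J (the clockwise enclosed area).

W_net ≈ 5520 J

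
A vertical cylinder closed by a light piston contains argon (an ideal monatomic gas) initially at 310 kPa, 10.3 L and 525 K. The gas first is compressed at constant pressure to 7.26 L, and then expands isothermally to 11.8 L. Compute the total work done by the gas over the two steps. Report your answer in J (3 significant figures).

W_total ≈ 151 J

Step 1 (isobaric): W = PΔV = (310 kPa)(7.26 − 10.3 L) = -942.4 J.
After step 1: P = 310 kPa, V = 7.26 L, T = 370 K.
Step 2 (isothermal): W = P₁V₁ ln(V₂/V₁) = (2251) ln(11.8/7.26) = 1093 J.
W_total = -942.4 + 1093 = 150.8 J.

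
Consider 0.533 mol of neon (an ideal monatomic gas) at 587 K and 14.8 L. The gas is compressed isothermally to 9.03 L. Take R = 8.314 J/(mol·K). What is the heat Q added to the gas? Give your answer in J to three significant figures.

Isothermal ⇒ ΔU = 0, so Q = W = nRT ln(V₂/V₁).
Q = (0.533)(8.314)(587) ln(9.03/14.8) = 2601 × -0.4941 = -1285 J.

Q ≈ -1290 J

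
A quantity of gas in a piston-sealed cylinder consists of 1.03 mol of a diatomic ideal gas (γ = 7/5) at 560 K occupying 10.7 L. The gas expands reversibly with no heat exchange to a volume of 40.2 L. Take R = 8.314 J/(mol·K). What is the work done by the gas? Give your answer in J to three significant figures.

W ≈ 4930 J

Adiabatic: TV^(γ−1) = const with γ = 7/5.
T₂ = T₁ (V₁/V₂)^(γ−1) = 560 × (10.7/40.2)^0.4 = 560 × 0.5889 = 329.8 K.
W_by = nCᵥ(T₁ − T₂) = (1.03)(20.79)(560 − 329.8) = 4928 J.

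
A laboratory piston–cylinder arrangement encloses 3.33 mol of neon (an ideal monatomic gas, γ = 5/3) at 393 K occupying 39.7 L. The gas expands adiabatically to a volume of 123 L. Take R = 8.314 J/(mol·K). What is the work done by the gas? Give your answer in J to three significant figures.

W ≈ 8640 J

Adiabatic: TV^(γ−1) = const with γ = 5/3.
T₂ = T₁ (V₁/V₂)^(γ−1) = 393 × (39.7/123)^0.667 = 393 × 0.4705 = 184.9 K.
W_by = nCᵥ(T₁ − T₂) = (3.33)(12.47)(393 − 184.9) = 8641 J.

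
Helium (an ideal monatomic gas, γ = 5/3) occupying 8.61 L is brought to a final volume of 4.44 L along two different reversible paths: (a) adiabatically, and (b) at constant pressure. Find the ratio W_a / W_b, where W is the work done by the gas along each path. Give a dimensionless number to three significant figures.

W_a / W_b ≈ 1.72

Path (a) adiabatic: W = P₁V₁(1 − (V₁/V₂)^(γ−1))/(γ−1) → W_a/(P₁V₁) = -0.8326.
Path (b) isobaric: W = P₁(V₂ − V₁) → W_b/(P₁V₁) = -0.4843.
W_a / W_b = -0.8326 / -0.4843 = 1.719.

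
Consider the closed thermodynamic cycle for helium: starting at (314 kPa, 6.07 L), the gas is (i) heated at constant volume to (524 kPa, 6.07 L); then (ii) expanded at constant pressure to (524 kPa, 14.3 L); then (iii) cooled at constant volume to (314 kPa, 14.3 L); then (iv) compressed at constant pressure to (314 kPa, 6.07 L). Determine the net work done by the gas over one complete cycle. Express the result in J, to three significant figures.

W_net ≈ 1730 J

Constant-volume legs do no work.
W(ii) = (524)(14.3 − 6.07) = 4313 J; W(iv) = (314)(6.07 − 14.3) = -2584 J.
W_net = 4313 − 2584 = 1728 J (the clockwise enclosed area).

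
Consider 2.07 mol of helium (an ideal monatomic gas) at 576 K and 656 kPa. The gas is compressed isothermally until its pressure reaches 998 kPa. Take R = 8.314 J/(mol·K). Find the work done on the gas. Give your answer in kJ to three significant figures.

W ≈ 4.16 kJ

Isothermal process: W = nRT ln(V₂/V₁) = nRT ln(P₁/P₂).
W = (2.07)(8.314)(576) × ln(656/998)
  = 9913 × ln(0.6573) = 9913 × -0.4196
W_by_gas = -4159 J; work on gas = −W_by = 4159 J.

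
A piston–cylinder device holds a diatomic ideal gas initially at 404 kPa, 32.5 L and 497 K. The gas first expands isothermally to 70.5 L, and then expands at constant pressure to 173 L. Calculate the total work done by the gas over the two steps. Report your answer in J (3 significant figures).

Step 1 (isothermal): W = P₁V₁ ln(V₂/V₁) = (13130) ln(70.5/32.5) = 10168 J.
After step 1: P = 186.2 kPa, V = 70.5 L, T = 497 K.
Step 2 (isobaric): W = PΔV = (186.2 kPa)(173 − 70.5 L) = 19090 J.
W_total = 10168 + 19090 = 29257 J.

W_total ≈ 29300 J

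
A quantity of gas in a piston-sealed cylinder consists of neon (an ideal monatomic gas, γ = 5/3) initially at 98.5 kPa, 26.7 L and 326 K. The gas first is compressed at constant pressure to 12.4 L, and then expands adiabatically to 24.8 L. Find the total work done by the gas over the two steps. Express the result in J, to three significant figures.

Step 1 (isobaric): W = PΔV = (98.5 kPa)(12.4 − 26.7 L) = -1409 J.
After step 1: P = 98.5 kPa, V = 12.4 L, T = 151.4 K.
Step 2 (adiabatic): W = (P₁V₁ − P₂V₂)/(γ−1) = (1221 − 769.4)/0.667 = 677.9 J.
W_total = -1409 + 677.9 = -730.6 J.

W_total ≈ -731 J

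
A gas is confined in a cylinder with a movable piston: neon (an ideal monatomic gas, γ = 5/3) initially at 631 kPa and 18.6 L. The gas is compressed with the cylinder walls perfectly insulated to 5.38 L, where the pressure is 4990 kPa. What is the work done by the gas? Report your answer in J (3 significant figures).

Adiabatic: W = (P₁V₁ − P₂V₂)/(γ − 1) with γ = 5/3.
P₁V₁ = 11737 J, P₂V₂ = 26846 J.
W = (11737 − 26846) / 0.6667 = -22664 J.

W ≈ -22700 J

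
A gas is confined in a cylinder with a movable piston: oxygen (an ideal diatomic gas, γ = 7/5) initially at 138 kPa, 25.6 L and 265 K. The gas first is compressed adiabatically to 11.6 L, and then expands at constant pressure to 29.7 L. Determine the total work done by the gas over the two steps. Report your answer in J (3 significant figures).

W_total ≈ 4280 J

Step 1 (adiabatic): W = (P₁V₁ − P₂V₂)/(γ−1) = (3533 − 4849)/0.4 = -3290 J.
After step 1: P = 418 kPa, V = 11.6 L, T = 363.7 K.
Step 2 (isobaric): W = PΔV = (418 kPa)(29.7 − 11.6 L) = 7566 J.
W_total = -3290 + 7566 = 4276 J.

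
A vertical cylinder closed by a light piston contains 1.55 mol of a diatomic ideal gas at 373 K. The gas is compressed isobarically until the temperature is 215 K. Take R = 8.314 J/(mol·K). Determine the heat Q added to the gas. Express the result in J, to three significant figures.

Q ≈ -7130 J

Isobaric: W = nRΔT = (1.55)(8.314)(-158) = -2036 J.
ΔU = nCᵥΔT with Cᵥ = 5R/2: ΔU = (1.55)(20.79)(-158) = -5090 J.
Q = ΔU + W = -5090 − 2036 = -7126 J.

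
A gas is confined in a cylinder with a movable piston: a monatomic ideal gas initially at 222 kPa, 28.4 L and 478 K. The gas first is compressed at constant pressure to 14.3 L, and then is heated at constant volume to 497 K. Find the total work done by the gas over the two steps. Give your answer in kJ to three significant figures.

Step 1 (isobaric): W = PΔV = (222 kPa)(14.3 − 28.4 L) = -3130 J.
Step 2 (isochoric): W = 0 (constant volume).
W_total = -3130 + 0 = -3130 J.

W_total ≈ -3.13 kJ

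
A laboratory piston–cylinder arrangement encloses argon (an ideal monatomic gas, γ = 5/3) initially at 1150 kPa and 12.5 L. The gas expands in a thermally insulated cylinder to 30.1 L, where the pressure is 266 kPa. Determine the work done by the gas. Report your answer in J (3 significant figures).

Adiabatic: W = (P₁V₁ − P₂V₂)/(γ − 1) with γ = 5/3.
P₁V₁ = 14375 J, P₂V₂ = 8007 J.
W = (14375 − 8007) / 0.6667 = 9553 J.

W ≈ 9550 J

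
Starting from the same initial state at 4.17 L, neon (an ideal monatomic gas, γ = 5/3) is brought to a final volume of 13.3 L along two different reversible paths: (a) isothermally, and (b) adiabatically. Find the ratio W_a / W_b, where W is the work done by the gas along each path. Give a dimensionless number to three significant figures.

Path (a) isothermal: W = P₁V₁ ln(V₂/V₁) → W_a/(P₁V₁) = 1.16.
Path (b) adiabatic: W = P₁V₁(1 − (V₁/V₂)^(γ−1))/(γ−1) → W_b/(P₁V₁) = 0.8077.
W_a / W_b = 1.16 / 0.8077 = 1.436.

W_a / W_b ≈ 1.44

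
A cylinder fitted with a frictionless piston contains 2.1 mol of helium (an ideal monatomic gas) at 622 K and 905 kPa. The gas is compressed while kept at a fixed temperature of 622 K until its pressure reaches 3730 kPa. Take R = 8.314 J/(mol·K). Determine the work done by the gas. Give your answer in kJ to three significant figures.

Isothermal process: W = nRT ln(V₂/V₁) = nRT ln(P₁/P₂).
W = (2.1)(8.314)(622) × ln(905/3730)
  = 10860 × ln(0.2426) = 10860 × -1.416
W_by_gas = -15380 J.

W ≈ -15.4 kJ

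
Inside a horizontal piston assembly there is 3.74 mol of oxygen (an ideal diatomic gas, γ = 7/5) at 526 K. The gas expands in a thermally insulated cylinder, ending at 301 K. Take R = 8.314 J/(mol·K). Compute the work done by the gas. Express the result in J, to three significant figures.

W ≈ 17500 J

Adiabatic ⇒ Q = 0, so W_by = −ΔU = nCᵥ(T₁ − T₂).
Cᵥ = 5R/2 = 20.79 J/(mol·K).
W = (3.74)(20.79)(526 − 301) = 17491 J.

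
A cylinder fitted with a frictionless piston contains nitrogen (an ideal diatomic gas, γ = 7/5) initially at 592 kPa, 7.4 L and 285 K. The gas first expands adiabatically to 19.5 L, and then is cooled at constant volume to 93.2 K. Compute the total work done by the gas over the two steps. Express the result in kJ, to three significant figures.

Step 1 (adiabatic): W = (P₁V₁ − P₂V₂)/(γ−1) = (4381 − 2973)/0.4 = 3519 J.
Step 2 (isochoric): W = 0 (constant volume).
W_total = 3519 + 0 = 3519 J.

W_total ≈ 3.52 kJ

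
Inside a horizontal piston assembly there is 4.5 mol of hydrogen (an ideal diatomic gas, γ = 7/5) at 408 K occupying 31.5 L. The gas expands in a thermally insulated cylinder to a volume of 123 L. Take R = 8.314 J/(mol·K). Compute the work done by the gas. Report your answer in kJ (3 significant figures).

Adiabatic: TV^(γ−1) = const with γ = 7/5.
T₂ = T₁ (V₁/V₂)^(γ−1) = 408 × (31.5/123)^0.4 = 408 × 0.5799 = 236.6 K.
W_by = nCᵥ(T₁ − T₂) = (4.5)(20.79)(408 − 236.6) = 16031 J.

W ≈ 16.0 kJ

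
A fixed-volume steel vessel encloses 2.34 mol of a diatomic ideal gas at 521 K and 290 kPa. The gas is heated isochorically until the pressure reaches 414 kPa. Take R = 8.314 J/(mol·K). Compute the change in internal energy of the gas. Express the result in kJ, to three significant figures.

ΔU ≈ 10.8 kJ

Constant volume ⇒ W = 0, so Q = ΔU = nCᵥΔT with Cᵥ = 5R/2 = 20.79 J/(mol·K).
At constant V, T₂/T₁ = P₂/P₁ ⇒ ΔT = T₁(P₂/P₁ − 1) = 521·(414/290 − 1) = 222.8 K.
ΔU = (2.34)(20.79)(222.8) = 10835 J.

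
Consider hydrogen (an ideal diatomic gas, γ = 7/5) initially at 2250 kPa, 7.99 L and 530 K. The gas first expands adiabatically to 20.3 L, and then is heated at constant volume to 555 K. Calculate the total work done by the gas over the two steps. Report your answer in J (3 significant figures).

Step 1 (adiabatic): W = (P₁V₁ − P₂V₂)/(γ−1) = (17978 − 12381)/0.4 = 13992 J.
Step 2 (isochoric): W = 0 (constant volume).
W_total = 13992 + 0 = 13992 J.

W_total ≈ 14000 J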